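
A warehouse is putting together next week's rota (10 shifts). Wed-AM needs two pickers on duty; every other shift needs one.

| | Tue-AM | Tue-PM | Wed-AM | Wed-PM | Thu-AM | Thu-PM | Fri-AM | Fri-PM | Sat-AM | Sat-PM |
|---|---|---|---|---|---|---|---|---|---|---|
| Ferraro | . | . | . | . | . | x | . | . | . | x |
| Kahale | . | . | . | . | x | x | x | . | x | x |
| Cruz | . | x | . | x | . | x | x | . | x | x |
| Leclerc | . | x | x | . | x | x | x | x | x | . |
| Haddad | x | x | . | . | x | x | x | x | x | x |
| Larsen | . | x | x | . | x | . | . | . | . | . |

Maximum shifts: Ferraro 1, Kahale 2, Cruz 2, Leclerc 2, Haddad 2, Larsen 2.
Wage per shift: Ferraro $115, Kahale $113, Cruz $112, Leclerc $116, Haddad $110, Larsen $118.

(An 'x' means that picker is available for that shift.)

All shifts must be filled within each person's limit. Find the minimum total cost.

$1253

Tue-AM can only be covered by Haddad, so that assignment is forced.
Wed-AM can only be covered by Leclerc and Larsen, so that assignment is forced.
Wed-PM can only be covered by Cruz, so that assignment is forced.
Picking the cheapest available picker for each shift independently would cost $1226, but that ignores the shift limits.
An optimal schedule: Tue-AM→Haddad, Tue-PM→Cruz, Wed-AM→Leclerc+Larsen, Wed-PM→Cruz, Thu-AM→Larsen, Thu-PM→Haddad, Fri-AM→Kahale, Fri-PM→Leclerc, Sat-AM→Kahale, Sat-PM→Ferraro.
Total: 110 + 112 + 116 + 118 + 112 + 118 + 110 + 113 + 116 + 113 + 115 = $1253.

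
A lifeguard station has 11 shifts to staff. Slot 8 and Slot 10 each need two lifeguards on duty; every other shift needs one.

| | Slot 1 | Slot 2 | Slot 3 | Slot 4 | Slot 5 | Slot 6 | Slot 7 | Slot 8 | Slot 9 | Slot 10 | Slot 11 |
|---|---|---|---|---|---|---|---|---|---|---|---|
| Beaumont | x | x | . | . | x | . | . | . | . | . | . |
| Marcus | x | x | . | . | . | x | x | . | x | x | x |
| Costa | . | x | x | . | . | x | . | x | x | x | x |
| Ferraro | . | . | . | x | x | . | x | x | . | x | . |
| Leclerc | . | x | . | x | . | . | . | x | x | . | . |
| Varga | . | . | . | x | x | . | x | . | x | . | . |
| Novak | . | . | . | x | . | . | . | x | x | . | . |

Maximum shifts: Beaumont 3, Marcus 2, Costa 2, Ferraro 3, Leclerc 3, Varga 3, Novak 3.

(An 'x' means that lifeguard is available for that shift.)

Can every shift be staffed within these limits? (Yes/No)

Yes

Slot 3 can only be covered by Costa, so that assignment is forced.
One valid schedule: Slot 1→Beaumont, Slot 2→Beaumont, Slot 3→Costa, Slot 4→Ferraro, Slot 5→Beaumont, Slot 6→Marcus, Slot 7→Ferraro, Slot 8→Leclerc+Novak, Slot 9→Leclerc, Slot 10→Costa+Ferraro, Slot 11→Marcus.
Loads: Beaumont 3/3, Marcus 2/2, Costa 2/2, Ferraro 3/3, Leclerc 2/3, Varga 0/3, Novak 1/3 — all within limits.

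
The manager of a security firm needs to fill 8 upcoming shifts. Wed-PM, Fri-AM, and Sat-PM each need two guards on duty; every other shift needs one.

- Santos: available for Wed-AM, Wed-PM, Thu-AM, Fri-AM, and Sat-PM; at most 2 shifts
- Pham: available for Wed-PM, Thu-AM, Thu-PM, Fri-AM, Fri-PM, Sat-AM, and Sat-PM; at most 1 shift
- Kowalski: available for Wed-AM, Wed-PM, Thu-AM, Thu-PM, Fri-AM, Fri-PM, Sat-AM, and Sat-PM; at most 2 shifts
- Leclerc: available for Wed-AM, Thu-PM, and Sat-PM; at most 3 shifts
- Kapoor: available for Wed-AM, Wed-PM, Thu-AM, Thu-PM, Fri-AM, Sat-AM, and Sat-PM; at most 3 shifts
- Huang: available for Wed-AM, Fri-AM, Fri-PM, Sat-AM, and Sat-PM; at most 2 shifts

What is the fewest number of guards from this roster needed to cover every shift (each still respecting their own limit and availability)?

11 slots to fill and no one can take more than 3, so at least ⌈11/3⌉ = 4 guards are needed.
Any 4 guards together have capacity at most 3+3+2+2 = 10 < 11 slots, so 4 can never suffice.
Santos, Pham, Kowalski, Leclerc, and Kapoor alone can cover everything: Wed-AM→Leclerc, Wed-PM→Santos+Kapoor, Thu-AM→Santos, Thu-PM→Leclerc, Fri-AM→Kowalski+Kapoor, Fri-PM→Pham, Sat-AM→Kowalski, Sat-PM→Leclerc+Kapoor.

5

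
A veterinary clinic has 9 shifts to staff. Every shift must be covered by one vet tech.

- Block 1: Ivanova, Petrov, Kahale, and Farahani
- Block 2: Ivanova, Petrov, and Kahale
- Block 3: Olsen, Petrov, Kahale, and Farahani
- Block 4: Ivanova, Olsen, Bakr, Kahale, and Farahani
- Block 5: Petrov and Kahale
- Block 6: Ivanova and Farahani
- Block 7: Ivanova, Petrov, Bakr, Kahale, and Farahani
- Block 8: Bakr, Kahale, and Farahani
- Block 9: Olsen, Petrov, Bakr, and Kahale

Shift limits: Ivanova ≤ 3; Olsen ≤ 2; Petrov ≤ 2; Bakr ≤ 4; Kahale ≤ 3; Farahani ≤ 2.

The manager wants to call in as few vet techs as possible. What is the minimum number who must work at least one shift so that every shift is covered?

9 slots to fill and no one can take more than 4, so at least ⌈9/4⌉ = 3 vet techs are needed.
Ivanova, Petrov, and Bakr alone can cover everything: Block 1→Ivanova, Block 2→Ivanova, Block 3→Petrov, Block 4→Bakr, Block 5→Petrov, Block 6→Ivanova, Block 7→Bakr, Block 8→Bakr, Block 9→Bakr.

3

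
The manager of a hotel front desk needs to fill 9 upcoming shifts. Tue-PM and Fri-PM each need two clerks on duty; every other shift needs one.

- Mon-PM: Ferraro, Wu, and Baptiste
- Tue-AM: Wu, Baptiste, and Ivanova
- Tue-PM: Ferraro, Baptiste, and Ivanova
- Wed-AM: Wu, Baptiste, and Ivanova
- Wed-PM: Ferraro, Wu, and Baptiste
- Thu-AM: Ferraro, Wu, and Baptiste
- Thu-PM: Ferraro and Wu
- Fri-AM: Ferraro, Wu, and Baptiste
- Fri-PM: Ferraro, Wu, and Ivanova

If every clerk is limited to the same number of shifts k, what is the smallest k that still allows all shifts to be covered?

With 4 clerks and 11 worker-slots to fill, someone must work at least ⌈11/4⌉ = 3 shifts, so k ≥ 3.
k = 3 works: Mon-PM→Ferraro, Tue-AM→Wu, Tue-PM→Ferraro+Baptiste, Wed-AM→Ivanova, Wed-PM→Wu, Thu-AM→Baptiste, Thu-PM→Ferraro, Fri-AM→Baptiste, Fri-PM→Wu+Ivanova.
Loads: Ferraro 3, Wu 3, Baptiste 3, Ivanova 2 — all ≤ 3.

3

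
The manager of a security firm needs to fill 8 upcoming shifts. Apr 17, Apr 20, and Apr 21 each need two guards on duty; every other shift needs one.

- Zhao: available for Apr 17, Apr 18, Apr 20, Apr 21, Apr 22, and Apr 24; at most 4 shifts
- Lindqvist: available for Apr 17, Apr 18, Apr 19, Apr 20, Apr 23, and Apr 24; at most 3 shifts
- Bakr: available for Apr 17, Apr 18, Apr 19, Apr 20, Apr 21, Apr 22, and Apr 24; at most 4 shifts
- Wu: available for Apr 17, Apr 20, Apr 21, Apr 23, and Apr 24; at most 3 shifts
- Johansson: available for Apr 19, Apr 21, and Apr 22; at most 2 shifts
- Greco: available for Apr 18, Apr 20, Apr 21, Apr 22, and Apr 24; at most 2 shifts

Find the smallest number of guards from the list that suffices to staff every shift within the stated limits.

11 slots to fill and no one can take more than 4, so at least ⌈11/4⌉ = 3 guards are needed.
Zhao, Lindqvist, and Bakr alone can cover everything: Apr 17→Zhao+Lindqvist, Apr 18→Bakr, Apr 19→Lindqvist, Apr 20→Zhao+Bakr, Apr 21→Zhao+Bakr, Apr 22→Zhao, Apr 23→Lindqvist, Apr 24→Bakr.

3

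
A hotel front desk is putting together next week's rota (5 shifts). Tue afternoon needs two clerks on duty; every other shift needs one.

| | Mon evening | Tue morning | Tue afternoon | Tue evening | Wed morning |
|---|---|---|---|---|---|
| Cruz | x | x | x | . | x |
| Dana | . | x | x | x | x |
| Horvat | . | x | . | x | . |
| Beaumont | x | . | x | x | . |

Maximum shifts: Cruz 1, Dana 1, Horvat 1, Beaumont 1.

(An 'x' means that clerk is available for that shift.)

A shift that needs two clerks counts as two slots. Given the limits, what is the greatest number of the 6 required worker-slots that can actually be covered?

Total capacity across all clerks is 1+1+1+1 = 4, and 6 slots are needed, so at most 4 can be filled.
An assignment achieving 4: Mon evening→Cruz, Tue morning→Horvat, Tue afternoon→Beaumont, Wed morning→Dana.
Loads: Cruz 1/1, Dana 1/1, Horvat 1/1, Beaumont 1/1.

4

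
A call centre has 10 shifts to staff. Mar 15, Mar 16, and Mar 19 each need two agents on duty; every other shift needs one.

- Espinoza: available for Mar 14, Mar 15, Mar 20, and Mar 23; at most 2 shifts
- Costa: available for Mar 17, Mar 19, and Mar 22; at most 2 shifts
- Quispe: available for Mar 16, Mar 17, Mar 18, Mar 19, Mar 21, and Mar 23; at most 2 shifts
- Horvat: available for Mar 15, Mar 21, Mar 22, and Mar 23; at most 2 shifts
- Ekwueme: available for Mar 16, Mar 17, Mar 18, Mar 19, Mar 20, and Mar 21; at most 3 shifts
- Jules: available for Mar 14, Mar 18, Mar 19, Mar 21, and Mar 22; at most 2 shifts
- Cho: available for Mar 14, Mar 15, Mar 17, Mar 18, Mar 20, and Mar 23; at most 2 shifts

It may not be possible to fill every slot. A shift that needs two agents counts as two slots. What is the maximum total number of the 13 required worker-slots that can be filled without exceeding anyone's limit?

Total capacity across all agents is 2+2+2+2+3+2+2 = 15, and 13 slots are needed, so at most 13 can be filled.
An assignment achieving 13: Mar 14→Espinoza, Mar 15→Espinoza+Horvat, Mar 16→Quispe+Ekwueme, Mar 17→Costa, Mar 18→Quispe, Mar 19→Ekwueme+Jules, Mar 20→Ekwueme, Mar 21→Horvat, Mar 22→Costa, Mar 23→Cho.
Loads: Espinoza 2/2, Costa 2/2, Quispe 2/2, Horvat 2/2, Ekwueme 3/3, Jules 1/2, Cho 1/2.

13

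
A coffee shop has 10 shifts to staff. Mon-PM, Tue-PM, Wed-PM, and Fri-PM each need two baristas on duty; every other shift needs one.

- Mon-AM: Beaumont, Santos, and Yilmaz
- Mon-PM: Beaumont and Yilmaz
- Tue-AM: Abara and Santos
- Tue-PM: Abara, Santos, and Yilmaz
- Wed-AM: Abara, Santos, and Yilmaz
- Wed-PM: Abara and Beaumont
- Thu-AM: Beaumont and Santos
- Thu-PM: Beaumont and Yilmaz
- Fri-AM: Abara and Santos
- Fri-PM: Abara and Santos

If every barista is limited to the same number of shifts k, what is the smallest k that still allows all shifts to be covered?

4

With 4 baristas and 14 worker-slots to fill, someone must work at least ⌈14/4⌉ = 4 shifts, so k ≥ 4.
k = 4 works: Mon-AM→Santos, Mon-PM→Beaumont+Yilmaz, Tue-AM→Abara, Tue-PM→Santos+Yilmaz, Wed-AM→Santos, Wed-PM→Abara+Beaumont, Thu-AM→Beaumont, Thu-PM→Beaumont, Fri-AM→Abara, Fri-PM→Abara+Santos.
Loads: Abara 4, Beaumont 4, Santos 4, Yilmaz 2 — all ≤ 4.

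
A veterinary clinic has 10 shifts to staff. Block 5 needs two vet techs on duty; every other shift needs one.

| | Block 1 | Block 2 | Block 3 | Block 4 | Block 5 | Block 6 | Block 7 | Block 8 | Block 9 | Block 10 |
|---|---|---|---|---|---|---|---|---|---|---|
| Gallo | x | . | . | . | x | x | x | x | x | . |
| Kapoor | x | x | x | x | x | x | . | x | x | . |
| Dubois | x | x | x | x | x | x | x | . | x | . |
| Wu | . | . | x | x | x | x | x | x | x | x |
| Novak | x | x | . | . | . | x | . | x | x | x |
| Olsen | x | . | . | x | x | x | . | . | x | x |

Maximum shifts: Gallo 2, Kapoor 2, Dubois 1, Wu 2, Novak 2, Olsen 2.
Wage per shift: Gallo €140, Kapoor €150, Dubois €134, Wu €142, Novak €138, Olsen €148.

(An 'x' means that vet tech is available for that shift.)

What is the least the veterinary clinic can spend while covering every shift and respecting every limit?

€1570

Picking the cheapest available vet tech for each shift independently would cost €1488, but that ignores the shift limits.
An optimal schedule: Block 1→Novak, Block 2→Kapoor, Block 3→Kapoor, Block 4→Dubois, Block 5→Wu+Olsen, Block 6→Novak, Block 7→Gallo, Block 8→Gallo, Block 9→Olsen, Block 10→Wu.
Total: 138 + 150 + 150 + 134 + 142 + 148 + 138 + 140 + 140 + 148 + 142 = €1570.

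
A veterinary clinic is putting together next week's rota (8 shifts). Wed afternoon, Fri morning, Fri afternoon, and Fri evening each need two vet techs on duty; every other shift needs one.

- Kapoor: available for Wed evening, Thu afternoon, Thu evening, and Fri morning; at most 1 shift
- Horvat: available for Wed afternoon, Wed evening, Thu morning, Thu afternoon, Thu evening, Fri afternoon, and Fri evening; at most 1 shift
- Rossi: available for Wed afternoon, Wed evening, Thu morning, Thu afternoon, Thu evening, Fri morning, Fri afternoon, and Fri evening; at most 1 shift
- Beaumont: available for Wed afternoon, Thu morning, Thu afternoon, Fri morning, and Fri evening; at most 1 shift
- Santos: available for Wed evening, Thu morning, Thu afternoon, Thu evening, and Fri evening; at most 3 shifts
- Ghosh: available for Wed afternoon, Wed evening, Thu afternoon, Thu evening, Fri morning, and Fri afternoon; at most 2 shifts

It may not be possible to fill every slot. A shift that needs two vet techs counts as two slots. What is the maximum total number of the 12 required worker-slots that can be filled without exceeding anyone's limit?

9

Total capacity across all vet techs is 1+1+1+1+3+2 = 9, and 12 slots are needed, so at most 9 can be filled.
An assignment achieving 9: Wed afternoon→Beaumont+Ghosh, Wed evening→Santos, Thu morning→Santos, Fri morning→Kapoor+Ghosh, Fri afternoon→Horvat+Rossi, Fri evening→Santos.
Loads: Kapoor 1/1, Horvat 1/1, Rossi 1/1, Beaumont 1/1, Santos 3/3, Ghosh 2/2.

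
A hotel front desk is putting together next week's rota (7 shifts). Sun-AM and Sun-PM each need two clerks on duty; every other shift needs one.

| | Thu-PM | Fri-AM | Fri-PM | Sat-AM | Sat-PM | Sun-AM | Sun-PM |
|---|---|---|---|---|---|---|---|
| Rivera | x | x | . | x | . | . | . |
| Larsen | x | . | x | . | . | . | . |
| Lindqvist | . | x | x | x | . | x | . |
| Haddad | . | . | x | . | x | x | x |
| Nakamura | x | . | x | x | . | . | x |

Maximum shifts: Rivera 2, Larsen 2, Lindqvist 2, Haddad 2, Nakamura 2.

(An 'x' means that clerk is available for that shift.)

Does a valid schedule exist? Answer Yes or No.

Total capacity is 10 and 9 slots are needed, so capacity alone doesn't rule it out.
Shifts {Sat-PM, Sun-AM, Sun-PM} need 5 worker-slots in total, but the clerks available for any of those shifts (Lindqvist, Haddad, and Nakamura) can supply at most 4 among them. So no valid schedule exists.

No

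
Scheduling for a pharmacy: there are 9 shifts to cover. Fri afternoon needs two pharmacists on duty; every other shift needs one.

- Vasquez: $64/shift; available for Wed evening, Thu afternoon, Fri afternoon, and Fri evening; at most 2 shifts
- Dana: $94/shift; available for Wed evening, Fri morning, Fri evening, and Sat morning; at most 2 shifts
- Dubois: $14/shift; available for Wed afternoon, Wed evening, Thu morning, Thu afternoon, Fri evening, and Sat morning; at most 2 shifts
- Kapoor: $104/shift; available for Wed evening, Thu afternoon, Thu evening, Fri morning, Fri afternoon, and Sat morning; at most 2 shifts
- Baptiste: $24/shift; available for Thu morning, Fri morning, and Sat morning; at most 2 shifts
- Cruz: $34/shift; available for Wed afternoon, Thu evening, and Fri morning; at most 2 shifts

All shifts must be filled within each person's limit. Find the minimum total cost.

Fri afternoon can only be covered by Vasquez and Kapoor, so that assignment is forced.
Picking the cheapest available pharmacist for each shift independently would cost $310, but that ignores the shift limits.
An optimal schedule: Wed afternoon→Dubois, Wed evening→Dana, Thu morning→Baptiste, Thu afternoon→Dubois, Thu evening→Cruz, Fri morning→Cruz, Fri afternoon→Vasquez+Kapoor, Fri evening→Vasquez, Sat morning→Baptiste.
Total: 14 + 94 + 24 + 14 + 34 + 34 + 64 + 104 + 64 + 24 = $470.

$470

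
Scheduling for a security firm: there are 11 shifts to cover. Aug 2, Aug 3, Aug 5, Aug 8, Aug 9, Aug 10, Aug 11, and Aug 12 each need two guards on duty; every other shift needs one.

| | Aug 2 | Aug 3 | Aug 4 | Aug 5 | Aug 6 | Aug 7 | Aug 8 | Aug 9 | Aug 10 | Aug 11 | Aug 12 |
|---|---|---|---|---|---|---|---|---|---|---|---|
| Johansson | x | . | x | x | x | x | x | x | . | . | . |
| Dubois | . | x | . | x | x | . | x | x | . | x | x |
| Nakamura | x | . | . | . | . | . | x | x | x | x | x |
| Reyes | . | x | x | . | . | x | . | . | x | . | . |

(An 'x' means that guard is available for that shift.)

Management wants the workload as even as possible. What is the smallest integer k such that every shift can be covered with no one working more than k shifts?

With 4 guards and 19 worker-slots to fill, someone must work at least ⌈19/4⌉ = 5 shifts, so k ≥ 5.
k = 5 works: Aug 2→Johansson+Nakamura, Aug 3→Dubois+Reyes, Aug 4→Reyes, Aug 5→Johansson+Dubois, Aug 6→Johansson, Aug 7→Reyes, Aug 8→Johansson+Dubois, Aug 9→Johansson+Nakamura, Aug 10→Nakamura+Reyes, Aug 11→Dubois+Nakamura, Aug 12→Dubois+Nakamura.
Loads: Johansson 5, Dubois 5, Nakamura 5, Reyes 4 — all ≤ 5.

5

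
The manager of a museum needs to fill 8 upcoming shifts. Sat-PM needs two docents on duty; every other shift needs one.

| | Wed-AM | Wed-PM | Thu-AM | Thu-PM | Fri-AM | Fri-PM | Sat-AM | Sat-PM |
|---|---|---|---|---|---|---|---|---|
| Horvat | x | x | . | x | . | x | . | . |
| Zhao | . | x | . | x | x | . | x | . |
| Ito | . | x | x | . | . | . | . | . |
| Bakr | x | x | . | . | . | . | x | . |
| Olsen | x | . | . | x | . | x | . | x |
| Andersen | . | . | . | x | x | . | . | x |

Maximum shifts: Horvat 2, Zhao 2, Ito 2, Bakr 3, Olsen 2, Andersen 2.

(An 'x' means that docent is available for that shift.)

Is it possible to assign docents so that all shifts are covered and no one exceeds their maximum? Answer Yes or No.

Thu-AM can only be covered by Ito, so that assignment is forced.
Sat-PM can only be covered by Olsen and Andersen, so that assignment is forced.
One valid schedule: Wed-AM→Horvat, Wed-PM→Ito, Thu-AM→Ito, Thu-PM→Olsen, Fri-AM→Zhao, Fri-PM→Horvat, Sat-AM→Zhao, Sat-PM→Olsen+Andersen.
Loads: Horvat 2/2, Zhao 2/2, Ito 2/2, Bakr 0/3, Olsen 2/2, Andersen 1/2 — all within limits.

Yes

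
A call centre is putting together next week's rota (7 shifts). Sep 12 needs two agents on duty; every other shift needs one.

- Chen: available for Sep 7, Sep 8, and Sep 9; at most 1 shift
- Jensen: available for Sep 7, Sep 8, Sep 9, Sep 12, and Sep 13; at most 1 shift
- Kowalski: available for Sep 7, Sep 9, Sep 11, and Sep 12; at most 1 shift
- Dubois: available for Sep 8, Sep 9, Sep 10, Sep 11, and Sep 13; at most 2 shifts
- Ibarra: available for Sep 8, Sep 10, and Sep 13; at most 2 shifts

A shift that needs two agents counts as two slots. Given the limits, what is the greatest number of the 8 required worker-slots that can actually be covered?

Total capacity across all agents is 1+1+1+2+2 = 7, and 8 slots are needed, so at most 7 can be filled.
An assignment achieving 7: Sep 7→Chen, Sep 8→Ibarra, Sep 9→Dubois, Sep 10→Dubois, Sep 11→Kowalski, Sep 12→Jensen, Sep 13→Ibarra.
Loads: Chen 1/1, Jensen 1/1, Kowalski 1/1, Dubois 2/2, Ibarra 2/2.

7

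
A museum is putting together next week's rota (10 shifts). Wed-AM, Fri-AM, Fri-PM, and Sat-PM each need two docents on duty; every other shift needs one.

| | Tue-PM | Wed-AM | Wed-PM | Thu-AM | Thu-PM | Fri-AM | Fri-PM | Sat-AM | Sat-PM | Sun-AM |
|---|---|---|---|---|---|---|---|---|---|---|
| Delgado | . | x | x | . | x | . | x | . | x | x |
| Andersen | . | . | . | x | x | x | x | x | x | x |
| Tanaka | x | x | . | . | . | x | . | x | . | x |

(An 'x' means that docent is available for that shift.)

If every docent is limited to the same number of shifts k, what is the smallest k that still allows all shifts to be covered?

5

With 3 docents and 14 worker-slots to fill, someone must work at least ⌈14/3⌉ = 5 shifts, so k ≥ 5.
k = 5 works: Tue-PM→Tanaka, Wed-AM→Delgado+Tanaka, Wed-PM→Delgado, Thu-AM→Andersen, Thu-PM→Delgado, Fri-AM→Andersen+Tanaka, Fri-PM→Delgado+Andersen, Sat-AM→Andersen, Sat-PM→Delgado+Andersen, Sun-AM→Tanaka.
Loads: Delgado 5, Andersen 5, Tanaka 4 — all ≤ 5.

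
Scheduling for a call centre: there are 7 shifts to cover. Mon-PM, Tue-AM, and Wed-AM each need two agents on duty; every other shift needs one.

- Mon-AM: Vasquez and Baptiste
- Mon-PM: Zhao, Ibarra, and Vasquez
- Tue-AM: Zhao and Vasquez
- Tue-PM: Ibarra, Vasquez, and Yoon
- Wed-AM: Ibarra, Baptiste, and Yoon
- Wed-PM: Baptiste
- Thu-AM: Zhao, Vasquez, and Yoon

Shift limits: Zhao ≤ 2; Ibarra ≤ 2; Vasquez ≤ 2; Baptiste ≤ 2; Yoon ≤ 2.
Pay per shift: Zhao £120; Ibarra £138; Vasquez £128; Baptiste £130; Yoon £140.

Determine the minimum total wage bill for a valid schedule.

£1312

Tue-AM can only be covered by Zhao and Vasquez, so that assignment is forced.
Wed-PM can only be covered by Baptiste, so that assignment is forced.
Picking the cheapest available agent for each shift independently would cost £1270, but that ignores the shift limits.
An optimal schedule: Mon-AM→Vasquez, Mon-PM→Zhao+Ibarra, Tue-AM→Zhao+Vasquez, Tue-PM→Ibarra, Wed-AM→Baptiste+Yoon, Wed-PM→Baptiste, Thu-AM→Yoon.
Total: 128 + 120 + 138 + 120 + 128 + 138 + 130 + 140 + 130 + 140 = £1312.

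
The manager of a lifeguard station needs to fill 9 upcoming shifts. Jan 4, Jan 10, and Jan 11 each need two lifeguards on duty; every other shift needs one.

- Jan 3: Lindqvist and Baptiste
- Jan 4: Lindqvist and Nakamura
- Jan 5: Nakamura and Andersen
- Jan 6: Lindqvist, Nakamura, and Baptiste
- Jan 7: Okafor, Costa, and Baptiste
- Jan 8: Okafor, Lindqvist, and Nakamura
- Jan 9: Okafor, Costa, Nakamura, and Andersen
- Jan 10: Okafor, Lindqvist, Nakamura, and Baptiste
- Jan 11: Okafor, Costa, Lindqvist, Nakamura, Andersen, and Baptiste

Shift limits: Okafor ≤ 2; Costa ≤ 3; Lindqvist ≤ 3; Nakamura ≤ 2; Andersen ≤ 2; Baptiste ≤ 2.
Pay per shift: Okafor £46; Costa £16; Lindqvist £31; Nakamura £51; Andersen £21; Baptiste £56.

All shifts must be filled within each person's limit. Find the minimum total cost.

Jan 4 can only be covered by Lindqvist and Nakamura, so that assignment is forced.
Picking the cheapest available lifeguard for each shift independently would cost £342, but that ignores the shift limits.
An optimal schedule: Jan 3→Lindqvist, Jan 4→Lindqvist+Nakamura, Jan 5→Andersen, Jan 6→Lindqvist, Jan 7→Costa, Jan 8→Okafor, Jan 9→Costa, Jan 10→Okafor+Nakamura, Jan 11→Costa+Andersen.
Total: 31 + 31 + 51 + 21 + 31 + 16 + 46 + 16 + 46 + 51 + 16 + 21 = £377.

£377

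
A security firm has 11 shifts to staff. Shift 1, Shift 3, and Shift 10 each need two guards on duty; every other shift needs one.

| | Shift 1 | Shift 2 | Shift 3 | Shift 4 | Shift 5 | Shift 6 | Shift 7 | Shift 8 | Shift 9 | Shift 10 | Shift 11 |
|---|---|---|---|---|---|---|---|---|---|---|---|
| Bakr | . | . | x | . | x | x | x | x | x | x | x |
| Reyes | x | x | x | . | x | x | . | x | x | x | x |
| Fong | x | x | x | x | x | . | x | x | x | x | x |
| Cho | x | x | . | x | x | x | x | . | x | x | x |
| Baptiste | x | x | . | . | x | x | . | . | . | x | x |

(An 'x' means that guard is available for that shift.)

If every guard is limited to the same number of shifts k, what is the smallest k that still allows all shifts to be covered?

3

With 5 guards and 14 worker-slots to fill, someone must work at least ⌈14/5⌉ = 3 shifts, so k ≥ 3.
k = 3 works: Shift 1→Cho+Baptiste, Shift 2→Reyes, Shift 3→Bakr+Reyes, Shift 4→Fong, Shift 5→Fong, Shift 6→Reyes, Shift 7→Bakr, Shift 8→Bakr, Shift 9→Fong, Shift 10→Cho+Baptiste, Shift 11→Cho.
Loads: Bakr 3, Reyes 3, Fong 3, Cho 3, Baptiste 2 — all ≤ 3.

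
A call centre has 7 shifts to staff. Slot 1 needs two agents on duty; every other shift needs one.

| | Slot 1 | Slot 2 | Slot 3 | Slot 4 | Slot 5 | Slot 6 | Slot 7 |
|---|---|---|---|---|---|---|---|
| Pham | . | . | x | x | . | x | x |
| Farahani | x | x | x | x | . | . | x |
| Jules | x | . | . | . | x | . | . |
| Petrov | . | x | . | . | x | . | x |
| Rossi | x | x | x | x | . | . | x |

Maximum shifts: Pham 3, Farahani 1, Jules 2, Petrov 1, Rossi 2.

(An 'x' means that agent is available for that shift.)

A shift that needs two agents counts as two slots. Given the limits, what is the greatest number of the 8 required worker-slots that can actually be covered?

Total capacity across all agents is 3+1+2+1+2 = 9, and 8 slots are needed, so at most 8 can be filled.
An assignment achieving 8: Slot 1→Farahani+Jules, Slot 2→Petrov, Slot 3→Pham, Slot 4→Pham, Slot 5→Jules, Slot 6→Pham, Slot 7→Rossi.
Loads: Pham 3/3, Farahani 1/1, Jules 2/2, Petrov 1/1, Rossi 1/2.

8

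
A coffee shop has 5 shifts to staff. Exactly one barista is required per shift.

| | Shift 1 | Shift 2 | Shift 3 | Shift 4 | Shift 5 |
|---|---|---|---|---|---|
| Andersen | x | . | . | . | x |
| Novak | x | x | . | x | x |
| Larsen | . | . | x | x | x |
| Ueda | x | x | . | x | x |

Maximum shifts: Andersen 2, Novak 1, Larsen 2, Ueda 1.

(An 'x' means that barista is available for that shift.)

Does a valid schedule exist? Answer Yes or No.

Yes

Shift 3 can only be covered by Larsen, so that assignment is forced.
One valid schedule: Shift 1→Andersen, Shift 2→Novak, Shift 3→Larsen, Shift 4→Larsen, Shift 5→Andersen.
Loads: Andersen 2/2, Novak 1/1, Larsen 2/2, Ueda 0/1 — all within limits.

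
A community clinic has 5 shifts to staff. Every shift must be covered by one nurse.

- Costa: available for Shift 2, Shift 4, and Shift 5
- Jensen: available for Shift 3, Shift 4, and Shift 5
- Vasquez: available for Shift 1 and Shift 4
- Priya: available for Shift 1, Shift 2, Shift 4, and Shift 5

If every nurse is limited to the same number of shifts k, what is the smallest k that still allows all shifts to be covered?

2

With 4 nurses and 5 worker-slots to fill, someone must work at least ⌈5/4⌉ = 2 shifts, so k ≥ 2.
k = 2 works: Shift 1→Vasquez, Shift 2→Costa, Shift 3→Jensen, Shift 4→Jensen, Shift 5→Costa.
Loads: Costa 2, Jensen 2, Vasquez 1, Priya 0 — all ≤ 2.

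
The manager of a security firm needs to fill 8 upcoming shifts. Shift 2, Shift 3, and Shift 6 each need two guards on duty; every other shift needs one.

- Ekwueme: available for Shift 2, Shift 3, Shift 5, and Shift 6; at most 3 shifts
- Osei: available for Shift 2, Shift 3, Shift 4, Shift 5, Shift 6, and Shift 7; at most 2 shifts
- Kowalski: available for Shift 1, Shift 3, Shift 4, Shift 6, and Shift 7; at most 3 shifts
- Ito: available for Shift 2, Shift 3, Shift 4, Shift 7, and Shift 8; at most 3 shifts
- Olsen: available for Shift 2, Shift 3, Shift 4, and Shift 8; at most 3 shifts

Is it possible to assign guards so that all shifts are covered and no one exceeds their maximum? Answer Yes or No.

Yes

Shift 1 can only be covered by Kowalski, so that assignment is forced.
One valid schedule: Shift 1→Kowalski, Shift 2→Ekwueme+Ito, Shift 3→Kowalski+Ito, Shift 4→Kowalski, Shift 5→Ekwueme, Shift 6→Ekwueme+Osei, Shift 7→Osei, Shift 8→Ito.
Loads: Ekwueme 3/3, Osei 2/2, Kowalski 3/3, Ito 3/3, Olsen 0/3 — all within limits.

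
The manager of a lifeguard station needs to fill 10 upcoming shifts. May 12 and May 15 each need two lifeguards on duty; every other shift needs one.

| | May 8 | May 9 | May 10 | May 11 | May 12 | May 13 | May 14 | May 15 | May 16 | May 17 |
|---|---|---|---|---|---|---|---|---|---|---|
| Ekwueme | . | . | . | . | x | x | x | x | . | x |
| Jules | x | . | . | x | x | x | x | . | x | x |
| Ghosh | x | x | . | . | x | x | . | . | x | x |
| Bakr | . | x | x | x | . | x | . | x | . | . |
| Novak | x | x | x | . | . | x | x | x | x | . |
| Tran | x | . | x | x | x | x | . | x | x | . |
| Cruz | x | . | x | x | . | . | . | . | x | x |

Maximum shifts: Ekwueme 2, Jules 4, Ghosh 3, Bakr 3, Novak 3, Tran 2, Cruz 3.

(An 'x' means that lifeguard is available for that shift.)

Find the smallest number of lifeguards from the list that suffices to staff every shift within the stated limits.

12 slots to fill and no one can take more than 4, so at least ⌈12/4⌉ = 3 lifeguards are needed.
Any 3 lifeguards together have capacity at most 4+3+3 = 10 < 12 slots, so 3 can never suffice.
Ekwueme, Jules, Ghosh, and Bakr alone can cover everything: May 8→Jules, May 9→Ghosh, May 10→Bakr, May 11→Jules, May 12→Jules+Ghosh, May 13→Bakr, May 14→Ekwueme, May 15→Ekwueme+Bakr, May 16→Jules, May 17→Ghosh.

4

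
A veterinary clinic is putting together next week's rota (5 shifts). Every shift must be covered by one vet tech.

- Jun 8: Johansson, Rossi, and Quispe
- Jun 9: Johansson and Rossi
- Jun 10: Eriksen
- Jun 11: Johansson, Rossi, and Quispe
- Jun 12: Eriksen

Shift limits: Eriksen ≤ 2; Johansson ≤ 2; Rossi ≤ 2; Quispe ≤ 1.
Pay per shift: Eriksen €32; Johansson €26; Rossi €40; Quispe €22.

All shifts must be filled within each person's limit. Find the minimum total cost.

Jun 10 can only be covered by Eriksen, so that assignment is forced.
Jun 12 can only be covered by Eriksen, so that assignment is forced.
Picking the cheapest available vet tech for each shift independently would cost €134, but that ignores the shift limits.
An optimal schedule: Jun 8→Quispe, Jun 9→Johansson, Jun 10→Eriksen, Jun 11→Johansson, Jun 12→Eriksen.
Total: 22 + 26 + 32 + 26 + 32 = €138.

€138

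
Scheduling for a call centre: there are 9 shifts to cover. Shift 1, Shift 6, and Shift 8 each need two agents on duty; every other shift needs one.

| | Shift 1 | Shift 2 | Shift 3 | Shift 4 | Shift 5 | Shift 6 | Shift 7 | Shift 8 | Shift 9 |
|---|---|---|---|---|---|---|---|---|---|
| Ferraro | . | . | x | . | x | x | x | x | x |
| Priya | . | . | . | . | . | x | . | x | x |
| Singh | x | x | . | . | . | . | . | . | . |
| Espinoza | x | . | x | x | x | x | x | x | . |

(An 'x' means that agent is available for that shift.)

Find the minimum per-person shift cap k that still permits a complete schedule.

With 4 agents and 12 worker-slots to fill, someone must work at least ⌈12/4⌉ = 3 shifts, so k ≥ 3.
k = 3 is infeasible (exhaustive check).
k = 4 works: Shift 1→Singh+Espinoza, Shift 2→Singh, Shift 3→Ferraro, Shift 4→Espinoza, Shift 5→Ferraro, Shift 6→Priya+Espinoza, Shift 7→Ferraro, Shift 8→Priya+Espinoza, Shift 9→Ferraro.
Loads: Ferraro 4, Priya 2, Singh 2, Espinoza 4 — all ≤ 4.

4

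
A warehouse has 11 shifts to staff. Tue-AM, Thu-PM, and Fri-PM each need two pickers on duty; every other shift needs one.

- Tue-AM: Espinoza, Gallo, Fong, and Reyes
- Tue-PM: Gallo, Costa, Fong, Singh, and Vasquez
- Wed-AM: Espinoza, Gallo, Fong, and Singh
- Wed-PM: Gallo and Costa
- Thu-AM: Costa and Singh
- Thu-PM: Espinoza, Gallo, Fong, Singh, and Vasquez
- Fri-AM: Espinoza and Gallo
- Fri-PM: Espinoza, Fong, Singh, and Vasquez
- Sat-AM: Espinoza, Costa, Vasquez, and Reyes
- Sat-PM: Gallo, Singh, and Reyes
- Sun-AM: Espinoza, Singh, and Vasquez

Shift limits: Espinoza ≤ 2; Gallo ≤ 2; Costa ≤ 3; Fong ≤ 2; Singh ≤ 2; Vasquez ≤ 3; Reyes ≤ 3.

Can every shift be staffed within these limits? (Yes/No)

One valid schedule: Tue-AM→Fong+Reyes, Tue-PM→Costa, Wed-AM→Fong, Wed-PM→Gallo, Thu-AM→Costa, Thu-PM→Singh+Vasquez, Fri-AM→Espinoza, Fri-PM→Singh+Vasquez, Sat-AM→Costa, Sat-PM→Gallo, Sun-AM→Espinoza.
Loads: Espinoza 2/2, Gallo 2/2, Costa 3/3, Fong 2/2, Singh 2/2, Vasquez 2/3, Reyes 1/3 — all within limits.

Yes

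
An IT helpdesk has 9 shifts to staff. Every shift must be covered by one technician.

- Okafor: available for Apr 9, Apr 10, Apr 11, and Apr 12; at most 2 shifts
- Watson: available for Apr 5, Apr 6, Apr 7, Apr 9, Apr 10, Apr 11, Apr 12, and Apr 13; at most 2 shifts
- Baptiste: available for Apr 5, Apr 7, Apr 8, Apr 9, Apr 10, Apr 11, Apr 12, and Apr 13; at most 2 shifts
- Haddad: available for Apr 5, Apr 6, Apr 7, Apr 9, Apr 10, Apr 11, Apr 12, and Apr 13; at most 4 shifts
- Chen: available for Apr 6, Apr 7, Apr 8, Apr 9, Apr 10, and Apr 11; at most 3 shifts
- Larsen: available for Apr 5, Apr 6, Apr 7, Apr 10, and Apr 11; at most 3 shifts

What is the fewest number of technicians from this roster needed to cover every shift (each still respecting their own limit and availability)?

3

9 slots to fill and no one can take more than 4, so at least ⌈9/4⌉ = 3 technicians are needed.
Okafor, Haddad, and Chen alone can cover everything: Apr 5→Haddad, Apr 6→Haddad, Apr 7→Haddad, Apr 8→Chen, Apr 9→Okafor, Apr 10→Chen, Apr 11→Chen, Apr 12→Okafor, Apr 13→Haddad.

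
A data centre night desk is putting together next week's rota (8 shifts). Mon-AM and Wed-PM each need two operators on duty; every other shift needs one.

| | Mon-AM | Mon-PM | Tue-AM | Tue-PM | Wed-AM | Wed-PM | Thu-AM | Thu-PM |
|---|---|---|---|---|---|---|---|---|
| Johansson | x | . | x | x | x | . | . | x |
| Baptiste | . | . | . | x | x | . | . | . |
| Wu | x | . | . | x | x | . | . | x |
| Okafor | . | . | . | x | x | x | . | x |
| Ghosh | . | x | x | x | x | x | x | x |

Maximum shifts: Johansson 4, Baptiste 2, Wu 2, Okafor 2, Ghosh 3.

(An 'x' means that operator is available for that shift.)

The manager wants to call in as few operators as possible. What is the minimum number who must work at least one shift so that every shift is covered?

10 slots to fill and no one can take more than 4, so at least ⌈10/4⌉ = 3 operators are needed.
Any 3 operators together have capacity at most 4+3+2 = 9 < 10 slots, so 3 can never suffice.
Johansson, Wu, Okafor, and Ghosh alone can cover everything: Mon-AM→Johansson+Wu, Mon-PM→Ghosh, Tue-AM→Johansson, Tue-PM→Johansson, Wed-AM→Johansson, Wed-PM→Okafor+Ghosh, Thu-AM→Ghosh, Thu-PM→Wu.

4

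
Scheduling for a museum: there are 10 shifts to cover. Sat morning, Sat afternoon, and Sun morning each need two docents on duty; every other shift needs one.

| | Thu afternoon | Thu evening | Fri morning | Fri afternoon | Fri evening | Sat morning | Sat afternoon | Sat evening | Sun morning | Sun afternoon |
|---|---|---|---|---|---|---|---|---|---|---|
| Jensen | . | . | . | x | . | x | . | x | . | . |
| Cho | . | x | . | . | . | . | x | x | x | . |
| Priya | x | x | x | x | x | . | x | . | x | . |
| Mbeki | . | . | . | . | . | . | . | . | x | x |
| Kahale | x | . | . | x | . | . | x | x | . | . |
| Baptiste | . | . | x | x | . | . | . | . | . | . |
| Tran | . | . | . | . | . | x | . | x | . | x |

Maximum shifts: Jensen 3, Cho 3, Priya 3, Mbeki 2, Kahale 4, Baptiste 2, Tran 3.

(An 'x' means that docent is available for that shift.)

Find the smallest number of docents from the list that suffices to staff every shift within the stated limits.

5

13 slots to fill and no one can take more than 4, so at least ⌈13/4⌉ = 4 docents are needed.
No set of 4 docents can cover every shift (each such set leaves at least one shift with no one available or exceeds a cap).
Jensen, Cho, Priya, Kahale, and Tran alone can cover everything: Thu afternoon→Kahale, Thu evening→Cho, Fri morning→Priya, Fri afternoon→Jensen, Fri evening→Priya, Sat morning→Jensen+Tran, Sat afternoon→Cho+Kahale, Sat evening→Jensen, Sun morning→Cho+Priya, Sun afternoon→Tran.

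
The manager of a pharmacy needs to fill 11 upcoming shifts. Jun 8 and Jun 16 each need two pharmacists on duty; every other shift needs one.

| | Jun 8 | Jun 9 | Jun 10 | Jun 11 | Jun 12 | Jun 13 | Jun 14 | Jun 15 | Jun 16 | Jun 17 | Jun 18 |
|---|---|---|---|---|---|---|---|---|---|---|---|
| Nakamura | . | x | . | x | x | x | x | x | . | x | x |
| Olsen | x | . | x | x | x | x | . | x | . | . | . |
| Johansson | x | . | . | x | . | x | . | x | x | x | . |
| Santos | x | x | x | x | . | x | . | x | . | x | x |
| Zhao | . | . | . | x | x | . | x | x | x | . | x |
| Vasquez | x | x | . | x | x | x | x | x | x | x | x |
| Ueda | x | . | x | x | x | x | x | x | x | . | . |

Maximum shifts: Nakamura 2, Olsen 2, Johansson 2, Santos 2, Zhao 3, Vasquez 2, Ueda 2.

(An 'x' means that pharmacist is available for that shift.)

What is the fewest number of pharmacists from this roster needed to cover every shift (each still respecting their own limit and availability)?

13 slots to fill and no one can take more than 3, so at least ⌈13/3⌉ = 5 pharmacists are needed.
Any 5 pharmacists together have capacity at most 3+2+2+2+2 = 11 < 13 slots, so 5 can never suffice.
Nakamura, Olsen, Johansson, Santos, Zhao, and Vasquez alone can cover everything: Jun 8→Santos+Vasquez, Jun 9→Nakamura, Jun 10→Olsen, Jun 11→Zhao, Jun 12→Olsen, Jun 13→Vasquez, Jun 14→Nakamura, Jun 15→Zhao, Jun 16→Johansson+Zhao, Jun 17→Johansson, Jun 18→Santos.

6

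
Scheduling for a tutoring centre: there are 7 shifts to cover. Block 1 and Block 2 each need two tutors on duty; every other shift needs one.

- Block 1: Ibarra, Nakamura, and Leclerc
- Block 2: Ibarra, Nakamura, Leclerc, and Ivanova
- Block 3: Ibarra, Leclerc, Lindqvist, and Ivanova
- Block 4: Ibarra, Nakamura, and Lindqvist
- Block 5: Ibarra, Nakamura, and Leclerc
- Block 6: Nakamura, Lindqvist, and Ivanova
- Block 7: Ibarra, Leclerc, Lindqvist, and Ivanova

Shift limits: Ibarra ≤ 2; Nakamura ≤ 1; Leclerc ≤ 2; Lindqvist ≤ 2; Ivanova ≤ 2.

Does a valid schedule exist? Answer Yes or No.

One valid schedule: Block 1→Ibarra+Nakamura, Block 2→Leclerc+Ivanova, Block 3→Lindqvist, Block 4→Ibarra, Block 5→Leclerc, Block 6→Lindqvist, Block 7→Ivanova.
Loads: Ibarra 2/2, Nakamura 1/1, Leclerc 2/2, Lindqvist 2/2, Ivanova 2/2 — all within limits.

Yes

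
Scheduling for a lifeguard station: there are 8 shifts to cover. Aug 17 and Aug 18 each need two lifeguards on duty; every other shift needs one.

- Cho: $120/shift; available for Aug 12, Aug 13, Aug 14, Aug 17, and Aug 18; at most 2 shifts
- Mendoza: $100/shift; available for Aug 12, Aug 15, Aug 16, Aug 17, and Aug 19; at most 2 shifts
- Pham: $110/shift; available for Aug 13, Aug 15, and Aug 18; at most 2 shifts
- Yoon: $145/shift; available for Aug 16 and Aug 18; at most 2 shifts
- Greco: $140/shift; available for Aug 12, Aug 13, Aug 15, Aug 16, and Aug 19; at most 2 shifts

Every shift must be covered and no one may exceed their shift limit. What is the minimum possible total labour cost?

Aug 14 can only be covered by Cho, so that assignment is forced.
Aug 17 can only be covered by Cho and Mendoza, so that assignment is forced.
Picking the cheapest available lifeguard for each shift independently would cost $1080, but that ignores the shift limits.
An optimal schedule: Aug 12→Greco, Aug 13→Pham, Aug 14→Cho, Aug 15→Greco, Aug 16→Yoon, Aug 17→Cho+Mendoza, Aug 18→Pham+Yoon, Aug 19→Mendoza.
Total: 140 + 110 + 120 + 140 + 145 + 120 + 100 + 110 + 145 + 100 = $1230.

$1230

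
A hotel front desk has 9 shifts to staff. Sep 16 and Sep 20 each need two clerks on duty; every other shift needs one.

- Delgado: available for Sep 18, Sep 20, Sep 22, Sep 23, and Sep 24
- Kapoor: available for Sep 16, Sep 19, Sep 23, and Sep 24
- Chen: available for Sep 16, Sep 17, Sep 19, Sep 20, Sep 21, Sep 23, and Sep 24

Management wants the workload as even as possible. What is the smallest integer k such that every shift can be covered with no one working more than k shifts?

4

With 3 clerks and 11 worker-slots to fill, someone must work at least ⌈11/3⌉ = 4 shifts, so k ≥ 4.
k = 4 works: Sep 16→Kapoor+Chen, Sep 17→Chen, Sep 18→Delgado, Sep 19→Kapoor, Sep 20→Delgado+Chen, Sep 21→Chen, Sep 22→Delgado, Sep 23→Delgado, Sep 24→Kapoor.
Loads: Delgado 4, Kapoor 3, Chen 4 — all ≤ 4.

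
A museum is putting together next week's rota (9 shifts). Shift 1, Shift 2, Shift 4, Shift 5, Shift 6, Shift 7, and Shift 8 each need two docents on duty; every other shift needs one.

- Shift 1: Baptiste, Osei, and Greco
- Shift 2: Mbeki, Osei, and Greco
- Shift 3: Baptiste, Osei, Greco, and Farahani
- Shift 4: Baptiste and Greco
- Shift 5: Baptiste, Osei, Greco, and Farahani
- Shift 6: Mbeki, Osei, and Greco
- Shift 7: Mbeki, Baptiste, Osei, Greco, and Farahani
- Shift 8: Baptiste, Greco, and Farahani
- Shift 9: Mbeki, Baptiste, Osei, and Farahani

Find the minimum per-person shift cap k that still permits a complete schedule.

4

With 5 docents and 16 worker-slots to fill, someone must work at least ⌈16/5⌉ = 4 shifts, so k ≥ 4.
k = 4 works: Shift 1→Baptiste+Osei, Shift 2→Mbeki+Osei, Shift 3→Baptiste, Shift 4→Baptiste+Greco, Shift 5→Osei+Greco, Shift 6→Mbeki+Osei, Shift 7→Mbeki+Greco, Shift 8→Baptiste+Greco, Shift 9→Mbeki.
Loads: Mbeki 4, Baptiste 4, Osei 4, Greco 4, Farahani 0 — all ≤ 4.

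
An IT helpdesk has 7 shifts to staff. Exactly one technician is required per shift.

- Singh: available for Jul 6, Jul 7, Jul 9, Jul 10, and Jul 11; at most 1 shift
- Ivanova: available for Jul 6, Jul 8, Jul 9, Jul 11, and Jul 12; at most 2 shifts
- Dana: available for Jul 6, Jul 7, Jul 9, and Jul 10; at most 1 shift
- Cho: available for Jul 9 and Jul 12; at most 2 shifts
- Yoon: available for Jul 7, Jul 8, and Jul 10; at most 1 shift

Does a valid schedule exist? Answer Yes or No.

One valid schedule: Jul 6→Ivanova, Jul 7→Dana, Jul 8→Ivanova, Jul 9→Cho, Jul 10→Yoon, Jul 11→Singh, Jul 12→Cho.
Loads: Singh 1/1, Ivanova 2/2, Dana 1/1, Cho 2/2, Yoon 1/1 — all within limits.

Yes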